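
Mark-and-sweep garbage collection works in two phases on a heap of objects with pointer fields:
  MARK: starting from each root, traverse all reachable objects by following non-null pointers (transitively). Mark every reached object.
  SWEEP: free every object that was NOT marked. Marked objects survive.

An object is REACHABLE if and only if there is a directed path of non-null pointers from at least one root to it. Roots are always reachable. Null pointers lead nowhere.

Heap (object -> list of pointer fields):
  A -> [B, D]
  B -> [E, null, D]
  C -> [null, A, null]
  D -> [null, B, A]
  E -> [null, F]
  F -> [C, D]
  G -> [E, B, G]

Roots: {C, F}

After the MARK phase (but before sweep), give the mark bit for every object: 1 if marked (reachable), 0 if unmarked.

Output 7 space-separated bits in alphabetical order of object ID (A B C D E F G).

Answer: 1 1 1 1 1 1 0

Derivation:
Roots: C F
Mark C: refs=null A null, marked=C
Mark F: refs=C D, marked=C F
Mark A: refs=B D, marked=A C F
Mark D: refs=null B A, marked=A C D F
Mark B: refs=E null D, marked=A B C D F
Mark E: refs=null F, marked=A B C D E F
Unmarked (collected): G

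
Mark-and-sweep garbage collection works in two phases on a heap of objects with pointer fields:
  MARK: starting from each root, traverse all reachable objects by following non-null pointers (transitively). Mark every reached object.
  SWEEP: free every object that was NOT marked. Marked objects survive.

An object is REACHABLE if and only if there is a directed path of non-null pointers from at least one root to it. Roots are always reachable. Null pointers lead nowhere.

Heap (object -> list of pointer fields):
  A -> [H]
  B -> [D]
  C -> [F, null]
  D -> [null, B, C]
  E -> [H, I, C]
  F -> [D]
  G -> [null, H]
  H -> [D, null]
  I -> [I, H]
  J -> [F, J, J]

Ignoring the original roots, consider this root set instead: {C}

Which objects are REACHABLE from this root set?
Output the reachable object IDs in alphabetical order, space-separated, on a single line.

Roots: C
Mark C: refs=F null, marked=C
Mark F: refs=D, marked=C F
Mark D: refs=null B C, marked=C D F
Mark B: refs=D, marked=B C D F
Unmarked (collected): A E G H I J

Answer: B C D F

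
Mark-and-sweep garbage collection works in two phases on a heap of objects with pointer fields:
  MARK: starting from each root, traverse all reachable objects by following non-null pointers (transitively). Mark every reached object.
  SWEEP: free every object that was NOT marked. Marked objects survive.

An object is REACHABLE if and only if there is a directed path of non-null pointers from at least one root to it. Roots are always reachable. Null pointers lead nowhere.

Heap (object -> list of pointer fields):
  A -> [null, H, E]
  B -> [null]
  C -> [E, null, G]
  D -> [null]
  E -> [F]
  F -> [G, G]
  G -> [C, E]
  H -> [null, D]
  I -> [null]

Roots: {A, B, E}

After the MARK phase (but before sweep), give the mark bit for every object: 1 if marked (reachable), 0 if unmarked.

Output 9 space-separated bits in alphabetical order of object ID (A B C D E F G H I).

Answer: 1 1 1 1 1 1 1 1 0

Derivation:
Roots: A B E
Mark A: refs=null H E, marked=A
Mark B: refs=null, marked=A B
Mark E: refs=F, marked=A B E
Mark H: refs=null D, marked=A B E H
Mark F: refs=G G, marked=A B E F H
Mark D: refs=null, marked=A B D E F H
Mark G: refs=C E, marked=A B D E F G H
Mark C: refs=E null G, marked=A B C D E F G H
Unmarked (collected): I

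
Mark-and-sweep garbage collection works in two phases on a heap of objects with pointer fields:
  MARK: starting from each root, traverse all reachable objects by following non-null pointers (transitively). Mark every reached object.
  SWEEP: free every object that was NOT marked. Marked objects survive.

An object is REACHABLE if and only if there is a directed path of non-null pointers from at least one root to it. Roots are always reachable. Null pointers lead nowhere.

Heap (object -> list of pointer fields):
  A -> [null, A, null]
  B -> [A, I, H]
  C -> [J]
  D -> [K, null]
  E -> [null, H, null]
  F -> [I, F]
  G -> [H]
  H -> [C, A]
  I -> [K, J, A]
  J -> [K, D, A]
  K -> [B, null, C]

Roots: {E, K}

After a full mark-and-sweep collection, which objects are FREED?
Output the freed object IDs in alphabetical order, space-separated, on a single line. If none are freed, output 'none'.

Answer: F G

Derivation:
Roots: E K
Mark E: refs=null H null, marked=E
Mark K: refs=B null C, marked=E K
Mark H: refs=C A, marked=E H K
Mark B: refs=A I H, marked=B E H K
Mark C: refs=J, marked=B C E H K
Mark A: refs=null A null, marked=A B C E H K
Mark I: refs=K J A, marked=A B C E H I K
Mark J: refs=K D A, marked=A B C E H I J K
Mark D: refs=K null, marked=A B C D E H I J K
Unmarked (collected): F G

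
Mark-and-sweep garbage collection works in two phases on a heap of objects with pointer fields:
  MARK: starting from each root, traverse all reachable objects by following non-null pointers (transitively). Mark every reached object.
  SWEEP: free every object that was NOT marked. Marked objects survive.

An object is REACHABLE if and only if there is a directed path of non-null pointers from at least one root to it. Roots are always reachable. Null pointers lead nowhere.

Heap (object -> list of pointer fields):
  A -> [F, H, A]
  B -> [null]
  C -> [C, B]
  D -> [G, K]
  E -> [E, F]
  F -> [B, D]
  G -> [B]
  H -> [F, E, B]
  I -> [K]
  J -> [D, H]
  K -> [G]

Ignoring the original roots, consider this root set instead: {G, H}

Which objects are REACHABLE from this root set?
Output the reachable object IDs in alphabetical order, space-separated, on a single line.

Roots: G H
Mark G: refs=B, marked=G
Mark H: refs=F E B, marked=G H
Mark B: refs=null, marked=B G H
Mark F: refs=B D, marked=B F G H
Mark E: refs=E F, marked=B E F G H
Mark D: refs=G K, marked=B D E F G H
Mark K: refs=G, marked=B D E F G H K
Unmarked (collected): A C I J

Answer: B D E F G H K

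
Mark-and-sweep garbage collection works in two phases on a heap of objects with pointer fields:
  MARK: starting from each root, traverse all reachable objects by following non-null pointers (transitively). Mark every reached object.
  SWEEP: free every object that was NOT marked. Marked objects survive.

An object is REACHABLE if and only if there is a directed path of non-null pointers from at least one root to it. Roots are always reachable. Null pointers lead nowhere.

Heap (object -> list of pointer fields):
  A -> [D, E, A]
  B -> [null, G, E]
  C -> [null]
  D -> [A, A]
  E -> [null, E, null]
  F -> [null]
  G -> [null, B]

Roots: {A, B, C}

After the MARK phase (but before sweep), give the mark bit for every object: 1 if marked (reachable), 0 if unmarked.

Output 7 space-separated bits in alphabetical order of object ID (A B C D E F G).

Roots: A B C
Mark A: refs=D E A, marked=A
Mark B: refs=null G E, marked=A B
Mark C: refs=null, marked=A B C
Mark D: refs=A A, marked=A B C D
Mark E: refs=null E null, marked=A B C D E
Mark G: refs=null B, marked=A B C D E G
Unmarked (collected): F

Answer: 1 1 1 1 1 0 1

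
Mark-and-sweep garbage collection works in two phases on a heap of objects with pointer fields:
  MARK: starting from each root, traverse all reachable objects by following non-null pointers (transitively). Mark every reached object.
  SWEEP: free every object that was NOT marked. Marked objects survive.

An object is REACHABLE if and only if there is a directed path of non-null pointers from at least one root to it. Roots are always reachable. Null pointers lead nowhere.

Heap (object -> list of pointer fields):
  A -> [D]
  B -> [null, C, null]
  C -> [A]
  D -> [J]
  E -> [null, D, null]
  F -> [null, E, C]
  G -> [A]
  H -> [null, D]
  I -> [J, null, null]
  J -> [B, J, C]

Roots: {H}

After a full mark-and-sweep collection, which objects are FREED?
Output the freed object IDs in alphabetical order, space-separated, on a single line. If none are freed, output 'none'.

Roots: H
Mark H: refs=null D, marked=H
Mark D: refs=J, marked=D H
Mark J: refs=B J C, marked=D H J
Mark B: refs=null C null, marked=B D H J
Mark C: refs=A, marked=B C D H J
Mark A: refs=D, marked=A B C D H J
Unmarked (collected): E F G I

Answer: E F G I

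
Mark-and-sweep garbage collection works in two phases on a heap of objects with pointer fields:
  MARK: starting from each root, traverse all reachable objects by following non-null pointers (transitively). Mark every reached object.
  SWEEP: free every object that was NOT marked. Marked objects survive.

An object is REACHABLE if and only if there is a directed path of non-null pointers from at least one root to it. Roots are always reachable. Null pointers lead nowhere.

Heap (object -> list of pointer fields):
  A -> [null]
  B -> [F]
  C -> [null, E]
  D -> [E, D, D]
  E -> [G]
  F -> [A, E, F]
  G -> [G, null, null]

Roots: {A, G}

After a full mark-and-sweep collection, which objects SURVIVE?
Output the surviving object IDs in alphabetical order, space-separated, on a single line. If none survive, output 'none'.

Answer: A G

Derivation:
Roots: A G
Mark A: refs=null, marked=A
Mark G: refs=G null null, marked=A G
Unmarked (collected): B C D E F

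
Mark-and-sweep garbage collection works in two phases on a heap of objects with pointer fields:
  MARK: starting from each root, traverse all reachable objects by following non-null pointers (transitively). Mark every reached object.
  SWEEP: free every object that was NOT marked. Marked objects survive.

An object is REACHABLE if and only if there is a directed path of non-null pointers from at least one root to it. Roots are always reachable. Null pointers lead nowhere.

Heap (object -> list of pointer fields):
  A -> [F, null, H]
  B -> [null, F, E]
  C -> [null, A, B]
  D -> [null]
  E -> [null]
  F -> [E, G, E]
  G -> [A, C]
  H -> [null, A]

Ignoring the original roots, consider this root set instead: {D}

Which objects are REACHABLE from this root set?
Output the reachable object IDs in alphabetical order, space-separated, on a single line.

Roots: D
Mark D: refs=null, marked=D
Unmarked (collected): A B C E F G H

Answer: D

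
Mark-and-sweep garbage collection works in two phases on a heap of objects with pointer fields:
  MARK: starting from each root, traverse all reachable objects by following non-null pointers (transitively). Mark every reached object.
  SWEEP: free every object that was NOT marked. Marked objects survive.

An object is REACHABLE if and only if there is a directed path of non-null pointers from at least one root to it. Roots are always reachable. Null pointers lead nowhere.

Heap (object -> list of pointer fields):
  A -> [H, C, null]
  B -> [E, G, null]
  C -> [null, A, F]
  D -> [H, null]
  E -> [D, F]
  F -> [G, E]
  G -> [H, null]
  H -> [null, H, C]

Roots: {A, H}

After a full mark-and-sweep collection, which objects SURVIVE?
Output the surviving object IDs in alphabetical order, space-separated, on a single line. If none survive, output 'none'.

Roots: A H
Mark A: refs=H C null, marked=A
Mark H: refs=null H C, marked=A H
Mark C: refs=null A F, marked=A C H
Mark F: refs=G E, marked=A C F H
Mark G: refs=H null, marked=A C F G H
Mark E: refs=D F, marked=A C E F G H
Mark D: refs=H null, marked=A C D E F G H
Unmarked (collected): B

Answer: A C D E F G H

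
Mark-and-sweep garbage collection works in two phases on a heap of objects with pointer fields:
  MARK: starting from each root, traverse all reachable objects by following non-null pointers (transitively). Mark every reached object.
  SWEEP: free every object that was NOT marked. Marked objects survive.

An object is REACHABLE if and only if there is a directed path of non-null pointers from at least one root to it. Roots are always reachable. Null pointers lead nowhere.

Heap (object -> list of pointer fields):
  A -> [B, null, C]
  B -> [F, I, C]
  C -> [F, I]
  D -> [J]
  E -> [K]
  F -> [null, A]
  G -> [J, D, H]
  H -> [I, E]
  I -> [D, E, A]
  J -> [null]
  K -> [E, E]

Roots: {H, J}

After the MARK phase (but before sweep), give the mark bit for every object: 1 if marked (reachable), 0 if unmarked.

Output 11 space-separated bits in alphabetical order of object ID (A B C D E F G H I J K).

Answer: 1 1 1 1 1 1 0 1 1 1 1

Derivation:
Roots: H J
Mark H: refs=I E, marked=H
Mark J: refs=null, marked=H J
Mark I: refs=D E A, marked=H I J
Mark E: refs=K, marked=E H I J
Mark D: refs=J, marked=D E H I J
Mark A: refs=B null C, marked=A D E H I J
Mark K: refs=E E, marked=A D E H I J K
Mark B: refs=F I C, marked=A B D E H I J K
Mark C: refs=F I, marked=A B C D E H I J K
Mark F: refs=null A, marked=A B C D E F H I J K
Unmarked (collected): G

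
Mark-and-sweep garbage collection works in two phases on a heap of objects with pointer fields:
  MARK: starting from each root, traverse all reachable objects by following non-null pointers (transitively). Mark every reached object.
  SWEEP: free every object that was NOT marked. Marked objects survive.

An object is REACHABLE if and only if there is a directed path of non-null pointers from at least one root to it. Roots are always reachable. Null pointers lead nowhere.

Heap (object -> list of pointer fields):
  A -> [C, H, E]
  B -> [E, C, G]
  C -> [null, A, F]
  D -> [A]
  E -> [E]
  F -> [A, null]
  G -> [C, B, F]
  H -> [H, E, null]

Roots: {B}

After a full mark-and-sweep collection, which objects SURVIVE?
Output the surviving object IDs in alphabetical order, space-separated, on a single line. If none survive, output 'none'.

Roots: B
Mark B: refs=E C G, marked=B
Mark E: refs=E, marked=B E
Mark C: refs=null A F, marked=B C E
Mark G: refs=C B F, marked=B C E G
Mark A: refs=C H E, marked=A B C E G
Mark F: refs=A null, marked=A B C E F G
Mark H: refs=H E null, marked=A B C E F G H
Unmarked (collected): D

Answer: A B C E F G H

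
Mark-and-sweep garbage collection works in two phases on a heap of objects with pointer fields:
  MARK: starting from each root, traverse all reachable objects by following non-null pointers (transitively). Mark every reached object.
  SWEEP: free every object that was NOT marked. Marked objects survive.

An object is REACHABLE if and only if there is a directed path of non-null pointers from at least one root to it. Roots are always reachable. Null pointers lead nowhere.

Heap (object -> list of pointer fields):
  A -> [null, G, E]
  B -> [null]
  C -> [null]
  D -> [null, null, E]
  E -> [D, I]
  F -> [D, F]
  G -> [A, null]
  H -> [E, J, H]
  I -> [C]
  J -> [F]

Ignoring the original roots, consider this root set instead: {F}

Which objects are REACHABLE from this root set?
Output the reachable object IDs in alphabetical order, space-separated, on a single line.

Answer: C D E F I

Derivation:
Roots: F
Mark F: refs=D F, marked=F
Mark D: refs=null null E, marked=D F
Mark E: refs=D I, marked=D E F
Mark I: refs=C, marked=D E F I
Mark C: refs=null, marked=C D E F I
Unmarked (collected): A B G H J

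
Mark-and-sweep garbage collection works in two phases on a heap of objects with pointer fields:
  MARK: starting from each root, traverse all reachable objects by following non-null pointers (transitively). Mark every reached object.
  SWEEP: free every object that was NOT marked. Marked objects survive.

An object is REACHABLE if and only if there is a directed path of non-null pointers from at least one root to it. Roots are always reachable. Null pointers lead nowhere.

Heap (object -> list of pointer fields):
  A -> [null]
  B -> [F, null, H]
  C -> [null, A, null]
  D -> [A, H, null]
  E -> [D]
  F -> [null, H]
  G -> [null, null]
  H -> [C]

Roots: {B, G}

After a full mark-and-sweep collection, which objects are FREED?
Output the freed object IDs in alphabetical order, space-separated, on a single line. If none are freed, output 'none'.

Roots: B G
Mark B: refs=F null H, marked=B
Mark G: refs=null null, marked=B G
Mark F: refs=null H, marked=B F G
Mark H: refs=C, marked=B F G H
Mark C: refs=null A null, marked=B C F G H
Mark A: refs=null, marked=A B C F G H
Unmarked (collected): D E

Answer: D E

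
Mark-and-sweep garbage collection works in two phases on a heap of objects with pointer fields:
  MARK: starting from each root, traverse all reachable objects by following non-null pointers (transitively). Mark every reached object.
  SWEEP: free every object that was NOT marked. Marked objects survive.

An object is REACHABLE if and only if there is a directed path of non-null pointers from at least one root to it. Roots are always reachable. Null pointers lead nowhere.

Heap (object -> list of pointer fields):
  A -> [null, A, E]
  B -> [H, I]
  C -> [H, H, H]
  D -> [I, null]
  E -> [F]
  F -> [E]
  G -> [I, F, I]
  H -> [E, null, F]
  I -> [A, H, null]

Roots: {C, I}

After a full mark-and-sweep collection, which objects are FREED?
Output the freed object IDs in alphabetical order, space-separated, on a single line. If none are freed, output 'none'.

Roots: C I
Mark C: refs=H H H, marked=C
Mark I: refs=A H null, marked=C I
Mark H: refs=E null F, marked=C H I
Mark A: refs=null A E, marked=A C H I
Mark E: refs=F, marked=A C E H I
Mark F: refs=E, marked=A C E F H I
Unmarked (collected): B D G

Answer: B D G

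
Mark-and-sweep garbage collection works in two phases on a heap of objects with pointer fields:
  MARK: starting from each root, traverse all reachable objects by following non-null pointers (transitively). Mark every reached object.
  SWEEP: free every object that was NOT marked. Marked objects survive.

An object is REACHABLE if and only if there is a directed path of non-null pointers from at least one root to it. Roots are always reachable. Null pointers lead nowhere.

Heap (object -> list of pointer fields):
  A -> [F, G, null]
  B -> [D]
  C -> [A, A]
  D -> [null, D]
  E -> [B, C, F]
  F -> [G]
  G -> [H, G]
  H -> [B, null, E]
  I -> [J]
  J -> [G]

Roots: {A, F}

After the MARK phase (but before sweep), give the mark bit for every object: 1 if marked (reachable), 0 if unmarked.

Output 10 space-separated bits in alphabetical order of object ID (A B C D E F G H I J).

Roots: A F
Mark A: refs=F G null, marked=A
Mark F: refs=G, marked=A F
Mark G: refs=H G, marked=A F G
Mark H: refs=B null E, marked=A F G H
Mark B: refs=D, marked=A B F G H
Mark E: refs=B C F, marked=A B E F G H
Mark D: refs=null D, marked=A B D E F G H
Mark C: refs=A A, marked=A B C D E F G H
Unmarked (collected): I J

Answer: 1 1 1 1 1 1 1 1 0 0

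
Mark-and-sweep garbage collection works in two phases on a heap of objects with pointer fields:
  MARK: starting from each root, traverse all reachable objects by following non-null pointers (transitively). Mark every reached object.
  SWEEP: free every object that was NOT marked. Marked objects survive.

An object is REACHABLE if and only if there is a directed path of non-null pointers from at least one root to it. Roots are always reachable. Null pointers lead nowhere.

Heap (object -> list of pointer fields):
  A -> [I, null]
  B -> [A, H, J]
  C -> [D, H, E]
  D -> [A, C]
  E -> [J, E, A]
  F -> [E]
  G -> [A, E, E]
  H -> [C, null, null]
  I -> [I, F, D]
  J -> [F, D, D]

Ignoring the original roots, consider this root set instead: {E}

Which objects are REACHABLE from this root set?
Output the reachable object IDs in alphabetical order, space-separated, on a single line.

Answer: A C D E F H I J

Derivation:
Roots: E
Mark E: refs=J E A, marked=E
Mark J: refs=F D D, marked=E J
Mark A: refs=I null, marked=A E J
Mark F: refs=E, marked=A E F J
Mark D: refs=A C, marked=A D E F J
Mark I: refs=I F D, marked=A D E F I J
Mark C: refs=D H E, marked=A C D E F I J
Mark H: refs=C null null, marked=A C D E F H I J
Unmarked (collected): B G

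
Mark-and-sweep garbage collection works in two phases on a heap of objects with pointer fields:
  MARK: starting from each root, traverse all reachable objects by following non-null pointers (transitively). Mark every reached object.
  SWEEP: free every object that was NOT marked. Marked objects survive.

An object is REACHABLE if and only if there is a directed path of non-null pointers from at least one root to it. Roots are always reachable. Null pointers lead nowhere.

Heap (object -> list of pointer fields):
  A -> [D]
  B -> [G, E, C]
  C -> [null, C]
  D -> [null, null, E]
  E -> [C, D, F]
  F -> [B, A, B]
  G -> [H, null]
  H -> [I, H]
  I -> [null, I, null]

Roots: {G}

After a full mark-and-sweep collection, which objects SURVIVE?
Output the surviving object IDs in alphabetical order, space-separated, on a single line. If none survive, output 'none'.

Answer: G H I

Derivation:
Roots: G
Mark G: refs=H null, marked=G
Mark H: refs=I H, marked=G H
Mark I: refs=null I null, marked=G H I
Unmarked (collected): A B C D E F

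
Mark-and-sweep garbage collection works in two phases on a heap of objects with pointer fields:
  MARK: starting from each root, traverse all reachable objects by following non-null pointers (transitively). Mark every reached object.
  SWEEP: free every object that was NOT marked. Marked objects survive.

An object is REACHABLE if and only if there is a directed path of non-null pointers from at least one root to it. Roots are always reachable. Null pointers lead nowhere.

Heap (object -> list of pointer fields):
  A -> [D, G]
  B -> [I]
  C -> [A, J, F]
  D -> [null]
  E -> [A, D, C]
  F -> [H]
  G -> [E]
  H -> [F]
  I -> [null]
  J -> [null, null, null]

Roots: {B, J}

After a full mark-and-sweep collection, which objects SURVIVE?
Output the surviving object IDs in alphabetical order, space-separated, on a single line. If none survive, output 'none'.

Answer: B I J

Derivation:
Roots: B J
Mark B: refs=I, marked=B
Mark J: refs=null null null, marked=B J
Mark I: refs=null, marked=B I J
Unmarked (collected): A C D E F G H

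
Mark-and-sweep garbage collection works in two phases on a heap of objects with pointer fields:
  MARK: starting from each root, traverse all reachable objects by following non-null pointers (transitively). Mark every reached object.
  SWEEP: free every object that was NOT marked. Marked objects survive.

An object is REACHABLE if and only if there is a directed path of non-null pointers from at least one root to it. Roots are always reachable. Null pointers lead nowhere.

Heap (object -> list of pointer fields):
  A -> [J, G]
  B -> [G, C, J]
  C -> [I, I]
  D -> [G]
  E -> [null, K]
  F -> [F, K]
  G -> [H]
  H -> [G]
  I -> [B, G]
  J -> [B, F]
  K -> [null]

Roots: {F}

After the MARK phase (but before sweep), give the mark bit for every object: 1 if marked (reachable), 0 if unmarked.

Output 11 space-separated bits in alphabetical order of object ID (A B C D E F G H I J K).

Answer: 0 0 0 0 0 1 0 0 0 0 1

Derivation:
Roots: F
Mark F: refs=F K, marked=F
Mark K: refs=null, marked=F K
Unmarked (collected): A B C D E G H I J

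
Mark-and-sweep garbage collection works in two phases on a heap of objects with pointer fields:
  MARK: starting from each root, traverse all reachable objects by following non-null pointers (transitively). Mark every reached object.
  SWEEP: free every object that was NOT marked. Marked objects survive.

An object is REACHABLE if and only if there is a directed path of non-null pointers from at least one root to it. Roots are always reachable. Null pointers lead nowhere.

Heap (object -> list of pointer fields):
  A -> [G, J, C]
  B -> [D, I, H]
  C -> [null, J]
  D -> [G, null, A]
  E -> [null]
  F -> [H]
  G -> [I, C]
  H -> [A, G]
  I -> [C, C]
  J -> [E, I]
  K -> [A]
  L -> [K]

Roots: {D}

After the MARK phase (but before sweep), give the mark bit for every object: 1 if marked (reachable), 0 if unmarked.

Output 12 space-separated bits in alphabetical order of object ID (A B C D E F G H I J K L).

Answer: 1 0 1 1 1 0 1 0 1 1 0 0

Derivation:
Roots: D
Mark D: refs=G null A, marked=D
Mark G: refs=I C, marked=D G
Mark A: refs=G J C, marked=A D G
Mark I: refs=C C, marked=A D G I
Mark C: refs=null J, marked=A C D G I
Mark J: refs=E I, marked=A C D G I J
Mark E: refs=null, marked=A C D E G I J
Unmarked (collected): B F H K L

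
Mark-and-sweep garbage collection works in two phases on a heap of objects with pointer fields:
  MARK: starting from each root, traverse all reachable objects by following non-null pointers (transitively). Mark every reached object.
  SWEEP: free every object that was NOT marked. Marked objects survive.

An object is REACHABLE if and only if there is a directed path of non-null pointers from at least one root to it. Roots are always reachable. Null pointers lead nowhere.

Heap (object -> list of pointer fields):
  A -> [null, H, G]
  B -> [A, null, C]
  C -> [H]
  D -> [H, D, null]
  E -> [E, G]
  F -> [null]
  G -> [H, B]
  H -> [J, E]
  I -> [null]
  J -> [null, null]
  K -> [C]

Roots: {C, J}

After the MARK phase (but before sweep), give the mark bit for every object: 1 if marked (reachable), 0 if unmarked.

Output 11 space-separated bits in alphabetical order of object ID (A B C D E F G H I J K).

Roots: C J
Mark C: refs=H, marked=C
Mark J: refs=null null, marked=C J
Mark H: refs=J E, marked=C H J
Mark E: refs=E G, marked=C E H J
Mark G: refs=H B, marked=C E G H J
Mark B: refs=A null C, marked=B C E G H J
Mark A: refs=null H G, marked=A B C E G H J
Unmarked (collected): D F I K

Answer: 1 1 1 0 1 0 1 1 0 1 0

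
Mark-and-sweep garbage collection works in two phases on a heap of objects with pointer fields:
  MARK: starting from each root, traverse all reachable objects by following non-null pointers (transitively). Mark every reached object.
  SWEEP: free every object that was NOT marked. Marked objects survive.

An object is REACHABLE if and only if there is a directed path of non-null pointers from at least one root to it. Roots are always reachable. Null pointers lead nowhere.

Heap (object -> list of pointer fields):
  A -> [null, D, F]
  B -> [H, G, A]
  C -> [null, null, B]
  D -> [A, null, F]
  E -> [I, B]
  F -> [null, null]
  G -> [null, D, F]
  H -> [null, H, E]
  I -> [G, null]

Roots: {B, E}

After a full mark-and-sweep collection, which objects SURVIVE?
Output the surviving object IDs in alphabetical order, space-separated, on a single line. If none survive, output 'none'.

Roots: B E
Mark B: refs=H G A, marked=B
Mark E: refs=I B, marked=B E
Mark H: refs=null H E, marked=B E H
Mark G: refs=null D F, marked=B E G H
Mark A: refs=null D F, marked=A B E G H
Mark I: refs=G null, marked=A B E G H I
Mark D: refs=A null F, marked=A B D E G H I
Mark F: refs=null null, marked=A B D E F G H I
Unmarked (collected): C

Answer: A B D E F G H I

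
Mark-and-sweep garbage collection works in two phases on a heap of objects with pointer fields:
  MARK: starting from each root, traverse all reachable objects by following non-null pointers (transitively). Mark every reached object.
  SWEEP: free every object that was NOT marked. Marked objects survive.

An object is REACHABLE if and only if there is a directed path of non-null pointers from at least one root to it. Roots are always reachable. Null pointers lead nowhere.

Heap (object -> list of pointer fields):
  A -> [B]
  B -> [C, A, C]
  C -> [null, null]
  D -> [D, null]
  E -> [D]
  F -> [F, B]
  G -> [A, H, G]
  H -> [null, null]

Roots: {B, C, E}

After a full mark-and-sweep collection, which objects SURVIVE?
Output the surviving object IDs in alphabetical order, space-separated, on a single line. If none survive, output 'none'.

Roots: B C E
Mark B: refs=C A C, marked=B
Mark C: refs=null null, marked=B C
Mark E: refs=D, marked=B C E
Mark A: refs=B, marked=A B C E
Mark D: refs=D null, marked=A B C D E
Unmarked (collected): F G H

Answer: A B C D E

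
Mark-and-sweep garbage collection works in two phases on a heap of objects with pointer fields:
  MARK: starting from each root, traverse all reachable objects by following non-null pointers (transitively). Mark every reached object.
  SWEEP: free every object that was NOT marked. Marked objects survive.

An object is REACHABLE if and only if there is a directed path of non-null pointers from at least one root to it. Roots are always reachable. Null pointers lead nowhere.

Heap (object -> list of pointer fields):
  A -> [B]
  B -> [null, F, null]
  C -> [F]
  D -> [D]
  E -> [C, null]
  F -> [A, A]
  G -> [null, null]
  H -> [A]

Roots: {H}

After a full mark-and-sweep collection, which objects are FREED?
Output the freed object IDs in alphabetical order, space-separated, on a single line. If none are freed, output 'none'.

Answer: C D E G

Derivation:
Roots: H
Mark H: refs=A, marked=H
Mark A: refs=B, marked=A H
Mark B: refs=null F null, marked=A B H
Mark F: refs=A A, marked=A B F H
Unmarked (collected): C D E G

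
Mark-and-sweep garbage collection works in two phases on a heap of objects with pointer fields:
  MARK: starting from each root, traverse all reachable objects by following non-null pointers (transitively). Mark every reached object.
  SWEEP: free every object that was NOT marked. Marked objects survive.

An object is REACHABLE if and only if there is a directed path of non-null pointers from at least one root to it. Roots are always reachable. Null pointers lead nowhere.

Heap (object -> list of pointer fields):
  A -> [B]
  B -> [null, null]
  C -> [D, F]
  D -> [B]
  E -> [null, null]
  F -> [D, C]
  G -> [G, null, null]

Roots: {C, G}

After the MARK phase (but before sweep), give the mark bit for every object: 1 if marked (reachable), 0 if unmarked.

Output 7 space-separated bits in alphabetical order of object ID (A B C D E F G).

Roots: C G
Mark C: refs=D F, marked=C
Mark G: refs=G null null, marked=C G
Mark D: refs=B, marked=C D G
Mark F: refs=D C, marked=C D F G
Mark B: refs=null null, marked=B C D F G
Unmarked (collected): A E

Answer: 0 1 1 1 0 1 1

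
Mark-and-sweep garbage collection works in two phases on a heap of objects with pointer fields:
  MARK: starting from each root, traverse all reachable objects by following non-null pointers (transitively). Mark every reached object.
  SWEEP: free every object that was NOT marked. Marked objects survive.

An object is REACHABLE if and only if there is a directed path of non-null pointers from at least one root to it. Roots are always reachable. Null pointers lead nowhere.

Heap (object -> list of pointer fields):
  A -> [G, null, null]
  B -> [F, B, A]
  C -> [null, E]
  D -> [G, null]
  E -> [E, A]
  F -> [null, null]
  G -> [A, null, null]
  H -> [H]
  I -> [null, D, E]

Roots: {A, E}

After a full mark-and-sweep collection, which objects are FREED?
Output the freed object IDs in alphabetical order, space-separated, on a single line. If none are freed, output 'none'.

Answer: B C D F H I

Derivation:
Roots: A E
Mark A: refs=G null null, marked=A
Mark E: refs=E A, marked=A E
Mark G: refs=A null null, marked=A E G
Unmarked (collected): B C D F H I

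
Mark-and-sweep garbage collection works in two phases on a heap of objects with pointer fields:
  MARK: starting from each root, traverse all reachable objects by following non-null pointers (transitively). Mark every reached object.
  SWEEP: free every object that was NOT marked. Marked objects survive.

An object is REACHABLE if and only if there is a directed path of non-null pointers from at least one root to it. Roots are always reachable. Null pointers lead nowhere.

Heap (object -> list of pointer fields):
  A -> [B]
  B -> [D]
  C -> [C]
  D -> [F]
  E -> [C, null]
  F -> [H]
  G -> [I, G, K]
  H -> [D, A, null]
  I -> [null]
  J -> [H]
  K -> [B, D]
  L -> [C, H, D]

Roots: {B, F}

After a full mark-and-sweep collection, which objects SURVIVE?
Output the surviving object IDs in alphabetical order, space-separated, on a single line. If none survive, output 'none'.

Answer: A B D F H

Derivation:
Roots: B F
Mark B: refs=D, marked=B
Mark F: refs=H, marked=B F
Mark D: refs=F, marked=B D F
Mark H: refs=D A null, marked=B D F H
Mark A: refs=B, marked=A B D F H
Unmarked (collected): C E G I J K L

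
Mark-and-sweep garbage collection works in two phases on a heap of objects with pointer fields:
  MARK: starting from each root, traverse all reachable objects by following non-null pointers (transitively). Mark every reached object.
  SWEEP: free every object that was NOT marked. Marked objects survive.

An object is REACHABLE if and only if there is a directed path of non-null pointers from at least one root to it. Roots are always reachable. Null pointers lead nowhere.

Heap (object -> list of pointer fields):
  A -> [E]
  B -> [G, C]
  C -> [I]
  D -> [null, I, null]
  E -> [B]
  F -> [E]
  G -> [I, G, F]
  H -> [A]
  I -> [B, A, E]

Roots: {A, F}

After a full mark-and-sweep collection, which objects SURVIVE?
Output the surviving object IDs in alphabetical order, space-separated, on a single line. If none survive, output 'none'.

Roots: A F
Mark A: refs=E, marked=A
Mark F: refs=E, marked=A F
Mark E: refs=B, marked=A E F
Mark B: refs=G C, marked=A B E F
Mark G: refs=I G F, marked=A B E F G
Mark C: refs=I, marked=A B C E F G
Mark I: refs=B A E, marked=A B C E F G I
Unmarked (collected): D H

Answer: A B C E F G I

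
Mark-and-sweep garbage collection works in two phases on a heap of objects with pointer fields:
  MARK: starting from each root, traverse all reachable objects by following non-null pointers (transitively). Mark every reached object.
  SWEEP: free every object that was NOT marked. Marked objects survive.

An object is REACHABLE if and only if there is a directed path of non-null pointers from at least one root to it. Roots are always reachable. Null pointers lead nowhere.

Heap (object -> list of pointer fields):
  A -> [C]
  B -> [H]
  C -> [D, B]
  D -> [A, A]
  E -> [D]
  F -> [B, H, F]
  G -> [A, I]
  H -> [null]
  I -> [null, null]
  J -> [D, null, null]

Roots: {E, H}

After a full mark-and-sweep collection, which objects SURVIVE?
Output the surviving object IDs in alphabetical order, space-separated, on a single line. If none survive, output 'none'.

Roots: E H
Mark E: refs=D, marked=E
Mark H: refs=null, marked=E H
Mark D: refs=A A, marked=D E H
Mark A: refs=C, marked=A D E H
Mark C: refs=D B, marked=A C D E H
Mark B: refs=H, marked=A B C D E H
Unmarked (collected): F G I J

Answer: A B C D E H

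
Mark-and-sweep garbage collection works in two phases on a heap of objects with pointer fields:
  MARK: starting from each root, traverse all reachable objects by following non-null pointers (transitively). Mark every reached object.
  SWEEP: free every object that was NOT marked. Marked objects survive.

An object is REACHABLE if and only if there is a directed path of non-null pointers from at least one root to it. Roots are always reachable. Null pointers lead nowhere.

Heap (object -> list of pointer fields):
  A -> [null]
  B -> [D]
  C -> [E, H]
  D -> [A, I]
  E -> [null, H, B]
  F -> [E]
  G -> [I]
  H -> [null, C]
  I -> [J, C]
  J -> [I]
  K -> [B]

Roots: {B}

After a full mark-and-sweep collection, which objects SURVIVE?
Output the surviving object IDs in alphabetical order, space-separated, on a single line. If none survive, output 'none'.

Answer: A B C D E H I J

Derivation:
Roots: B
Mark B: refs=D, marked=B
Mark D: refs=A I, marked=B D
Mark A: refs=null, marked=A B D
Mark I: refs=J C, marked=A B D I
Mark J: refs=I, marked=A B D I J
Mark C: refs=E H, marked=A B C D I J
Mark E: refs=null H B, marked=A B C D E I J
Mark H: refs=null C, marked=A B C D E H I J
Unmarked (collected): F G K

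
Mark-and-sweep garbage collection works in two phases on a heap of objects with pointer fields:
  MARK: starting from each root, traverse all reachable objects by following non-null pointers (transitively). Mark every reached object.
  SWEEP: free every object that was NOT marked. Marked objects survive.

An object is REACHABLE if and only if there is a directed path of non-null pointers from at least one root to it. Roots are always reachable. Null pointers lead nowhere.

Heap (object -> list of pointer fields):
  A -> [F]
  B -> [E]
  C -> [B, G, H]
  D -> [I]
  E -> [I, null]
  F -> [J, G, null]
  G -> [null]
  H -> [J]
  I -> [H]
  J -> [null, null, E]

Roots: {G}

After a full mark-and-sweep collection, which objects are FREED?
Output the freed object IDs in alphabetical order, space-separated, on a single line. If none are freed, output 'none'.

Answer: A B C D E F H I J

Derivation:
Roots: G
Mark G: refs=null, marked=G
Unmarked (collected): A B C D E F H I J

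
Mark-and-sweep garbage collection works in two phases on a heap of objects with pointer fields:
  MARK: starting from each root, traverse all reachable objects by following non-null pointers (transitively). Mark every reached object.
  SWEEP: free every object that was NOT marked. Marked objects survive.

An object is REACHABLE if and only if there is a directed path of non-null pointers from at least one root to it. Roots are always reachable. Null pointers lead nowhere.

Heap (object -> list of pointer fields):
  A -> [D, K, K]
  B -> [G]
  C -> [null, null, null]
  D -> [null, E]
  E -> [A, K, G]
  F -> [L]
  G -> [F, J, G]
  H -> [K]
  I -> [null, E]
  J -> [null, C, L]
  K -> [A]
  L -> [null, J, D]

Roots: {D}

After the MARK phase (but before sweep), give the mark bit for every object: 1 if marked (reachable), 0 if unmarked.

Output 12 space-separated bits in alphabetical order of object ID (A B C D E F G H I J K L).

Answer: 1 0 1 1 1 1 1 0 0 1 1 1

Derivation:
Roots: D
Mark D: refs=null E, marked=D
Mark E: refs=A K G, marked=D E
Mark A: refs=D K K, marked=A D E
Mark K: refs=A, marked=A D E K
Mark G: refs=F J G, marked=A D E G K
Mark F: refs=L, marked=A D E F G K
Mark J: refs=null C L, marked=A D E F G J K
Mark L: refs=null J D, marked=A D E F G J K L
Mark C: refs=null null null, marked=A C D E F G J K L
Unmarked (collected): B H I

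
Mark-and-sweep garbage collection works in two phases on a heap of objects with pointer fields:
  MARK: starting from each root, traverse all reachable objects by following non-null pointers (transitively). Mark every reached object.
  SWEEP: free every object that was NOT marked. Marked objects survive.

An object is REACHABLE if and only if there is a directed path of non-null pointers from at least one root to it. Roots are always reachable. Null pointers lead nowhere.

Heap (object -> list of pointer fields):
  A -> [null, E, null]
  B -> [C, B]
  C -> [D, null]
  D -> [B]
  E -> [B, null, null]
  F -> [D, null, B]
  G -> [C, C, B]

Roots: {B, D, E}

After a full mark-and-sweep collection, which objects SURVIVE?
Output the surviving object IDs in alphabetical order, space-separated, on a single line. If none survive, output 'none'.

Roots: B D E
Mark B: refs=C B, marked=B
Mark D: refs=B, marked=B D
Mark E: refs=B null null, marked=B D E
Mark C: refs=D null, marked=B C D E
Unmarked (collected): A F G

Answer: B C D E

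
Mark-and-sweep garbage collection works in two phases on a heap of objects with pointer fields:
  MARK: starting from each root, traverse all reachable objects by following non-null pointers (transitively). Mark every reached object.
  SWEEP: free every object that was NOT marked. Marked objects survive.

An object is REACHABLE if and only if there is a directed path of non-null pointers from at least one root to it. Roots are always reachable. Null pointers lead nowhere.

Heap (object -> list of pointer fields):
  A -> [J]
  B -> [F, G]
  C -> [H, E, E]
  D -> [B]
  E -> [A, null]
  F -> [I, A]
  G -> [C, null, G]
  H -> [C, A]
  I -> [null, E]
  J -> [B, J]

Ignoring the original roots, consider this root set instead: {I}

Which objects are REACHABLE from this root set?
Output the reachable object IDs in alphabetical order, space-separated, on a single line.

Roots: I
Mark I: refs=null E, marked=I
Mark E: refs=A null, marked=E I
Mark A: refs=J, marked=A E I
Mark J: refs=B J, marked=A E I J
Mark B: refs=F G, marked=A B E I J
Mark F: refs=I A, marked=A B E F I J
Mark G: refs=C null G, marked=A B E F G I J
Mark C: refs=H E E, marked=A B C E F G I J
Mark H: refs=C A, marked=A B C E F G H I J
Unmarked (collected): D

Answer: A B C E F G H I J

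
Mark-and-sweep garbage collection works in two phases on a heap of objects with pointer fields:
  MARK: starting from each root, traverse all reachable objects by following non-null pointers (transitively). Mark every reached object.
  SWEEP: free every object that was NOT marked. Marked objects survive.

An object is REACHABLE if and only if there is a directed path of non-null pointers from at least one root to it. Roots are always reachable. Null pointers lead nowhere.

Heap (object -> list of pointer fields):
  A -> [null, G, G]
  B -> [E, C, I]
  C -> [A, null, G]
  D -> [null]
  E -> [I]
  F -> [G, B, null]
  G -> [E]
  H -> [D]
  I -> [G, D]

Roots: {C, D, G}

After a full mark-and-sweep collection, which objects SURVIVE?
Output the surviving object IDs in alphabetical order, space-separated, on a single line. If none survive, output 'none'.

Roots: C D G
Mark C: refs=A null G, marked=C
Mark D: refs=null, marked=C D
Mark G: refs=E, marked=C D G
Mark A: refs=null G G, marked=A C D G
Mark E: refs=I, marked=A C D E G
Mark I: refs=G D, marked=A C D E G I
Unmarked (collected): B F H

Answer: A C D E G I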